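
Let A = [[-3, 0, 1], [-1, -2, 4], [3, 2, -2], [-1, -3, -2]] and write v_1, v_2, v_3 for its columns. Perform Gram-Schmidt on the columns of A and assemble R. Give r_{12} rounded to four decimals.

r_{12} = 2.4597

e_1 = v_1/‖v_1‖ = (-3, -1, 3, -1)/4.4721 = (-0.6708, -0.2236, 0.6708, -0.2236).
r_{12} = e_1·v_2 = 2.4597.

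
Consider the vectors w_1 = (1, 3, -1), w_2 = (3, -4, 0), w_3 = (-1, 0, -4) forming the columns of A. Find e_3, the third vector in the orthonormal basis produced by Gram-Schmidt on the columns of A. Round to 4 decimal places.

e_3 = (-0.2872, -0.2154, -0.9333)

w_1 = (1, 3, -1); ‖w_1‖ = 3.3166, so e_1 = (0.3015, 0.9045, -0.3015).
e_1·w_2 = 0.3015·3 + 0.9045·(-4) + (-0.3015)·0 = -2.7136.
u_2 = w_2 + 2.7136·e_1 = (3.8182, -1.5455, -0.8182).
‖u_2‖ = 4.1996, so e_2 = (0.9092, -0.3680, -0.1948).
e_1·w_3 = 0.3015·(-1) + 0.9045·0 + (-0.3015)·(-4) = 0.9045; e_2·w_3 = 0.9092·(-1) + (-0.3680)·0 + (-0.1948)·(-4) = -0.1299.
u_3 = w_3 − 0.9045·e_1 + 0.1299·e_2 = (-1.1546, -0.8660, -3.7526).
‖u_3‖ = 4.0206, so e_3 = (-0.2872, -0.2154, -0.9333).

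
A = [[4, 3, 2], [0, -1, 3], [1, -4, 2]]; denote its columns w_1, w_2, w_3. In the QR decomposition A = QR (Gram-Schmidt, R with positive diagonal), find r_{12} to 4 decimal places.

r_{12} = 1.9403

w_1 = (4, 0, 1); ‖w_1‖ = 4.1231, so q_1 = (0.9701, 0.0000, 0.2425).
r_{12} = q_1·w_2 = 1.9403.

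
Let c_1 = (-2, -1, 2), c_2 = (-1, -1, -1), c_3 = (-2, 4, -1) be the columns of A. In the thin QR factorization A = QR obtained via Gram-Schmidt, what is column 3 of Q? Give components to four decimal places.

c_1 = (-2, -1, 2); ‖c_1‖ = 3.0000, so e_1 = (-0.6667, -0.3333, 0.6667).
e_1·c_2 = (-0.6667)·(-1) + (-0.3333)·(-1) + 0.6667·(-1) = 0.3333.
u_2 = c_2 − 0.3333·e_1 = (-0.7778, -0.8889, -1.2222).
‖u_2‖ = 1.6997, so e_2 = (-0.4576, -0.5230, -0.7191).
e_1·c_3 = (-0.6667)·(-2) + (-0.3333)·4 + 0.6667·(-1) = -0.6667; e_2·c_3 = (-0.4576)·(-2) + (-0.5230)·4 + (-0.7191)·(-1) = -0.4576.
u_3 = c_3 + 0.6667·e_1 + 0.4576·e_2 = (-2.6538, 3.5385, -0.8846).
‖u_3‖ = 4.5107, so e_3 = (-0.5883, 0.7845, -0.1961).

e_3 = (-0.5883, 0.7845, -0.1961)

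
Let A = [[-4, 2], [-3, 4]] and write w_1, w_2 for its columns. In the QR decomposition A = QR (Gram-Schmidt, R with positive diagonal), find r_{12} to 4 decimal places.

w_1 = (-4, -3); ‖w_1‖ = 5.0000, so q_1 = (-0.8000, -0.6000).
r_{12} = q_1·w_2 = -4.0000.

r_{12} = -4.0000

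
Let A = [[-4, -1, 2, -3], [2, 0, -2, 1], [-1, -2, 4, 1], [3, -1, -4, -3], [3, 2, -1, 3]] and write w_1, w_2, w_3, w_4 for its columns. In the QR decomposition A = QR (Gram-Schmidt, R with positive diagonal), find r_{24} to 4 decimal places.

r_{24} = 2.4869

q_1 = w_1/‖w_1‖ = (-4, 2, -1, 3, 3)/6.2450 = (-0.6405, 0.3203, -0.1601, 0.4804, 0.4804).
r_{12} = q_1·w_2 = 1.4412.
u_2 = w_2 − 1.4412·q_1 = (-0.0769, -0.4615, -1.7692, -1.6923, 1.3077).
‖u_2‖ = 2.8148, so q_2 = (-0.0273, -0.1640, -0.6285, -0.6012, 0.4646).
r_{24} = q_2·w_4 = 2.4869.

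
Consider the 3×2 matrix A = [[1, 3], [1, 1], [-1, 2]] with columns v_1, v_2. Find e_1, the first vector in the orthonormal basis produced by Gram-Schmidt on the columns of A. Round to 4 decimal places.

e_1 = (0.5774, 0.5774, -0.5774)

v_1 = (1, 1, -1); ‖v_1‖ = 1.7321, so e_1 = (0.5774, 0.5774, -0.5774).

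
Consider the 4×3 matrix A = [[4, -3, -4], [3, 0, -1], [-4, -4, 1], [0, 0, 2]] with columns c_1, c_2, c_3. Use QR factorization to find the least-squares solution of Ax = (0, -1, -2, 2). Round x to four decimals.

x = (0.4255, 0.0746, 0.5540)

c_1 = (4, 3, -4, 0); ‖c_1‖ = 6.4031, so q_1 = (0.6247, 0.4685, -0.6247, 0.0000).
q_1·c_2 = 0.6247·(-3) + 0.4685·0 + (-0.6247)·(-4) + 0.0000·0 = 0.6247.
u_2 = c_2 − 0.6247·q_1 = (-3.3902, -0.2927, -3.6098, 0.0000).
‖u_2‖ = 4.9608, so q_2 = (-0.6834, -0.0590, -0.7277, 0.0000).
q_1·c_3 = 0.6247·(-4) + 0.4685·(-1) + (-0.6247)·1 + 0.0000·2 = -3.5920; q_2·c_3 = (-0.6834)·(-4) + (-0.0590)·(-1) + (-0.7277)·1 + 0.0000·2 = 2.0650.
u_3 = c_3 + 3.5920·q_1 − 2.0650·q_2 = (-0.3449, 0.8048, 0.2587, 2.0000).
‖u_3‖ = 2.1985, so q_3 = (-0.1569, 0.3660, 0.1177, 0.9097).
Qᵀb = (0.7809, 1.5143, 1.2180).
Back-substitute: x_3 = 1.2180/2.1985 = 0.5540.
x_2 = (1.5143 − 2.0650·0.5540)/4.9608 = 0.0746.
x_1 = (0.7809 − 0.6247·0.0746 + 3.5920·0.5540)/6.4031 = 0.4255.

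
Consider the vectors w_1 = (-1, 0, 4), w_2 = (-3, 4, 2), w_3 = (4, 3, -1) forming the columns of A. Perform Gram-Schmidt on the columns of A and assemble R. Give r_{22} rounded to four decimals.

q_1 = w_1/‖w_1‖ = (-1, 0, 4)/4.1231 = (-0.2425, 0.0000, 0.9701).
r_{12} = q_1·w_2 = 2.6679.
u_2 = w_2 − 2.6679·q_1 = (-2.3529, 4.0000, -0.5882).
r_{22} = ‖u_2‖ = 4.6779.

r_{22} = 4.6779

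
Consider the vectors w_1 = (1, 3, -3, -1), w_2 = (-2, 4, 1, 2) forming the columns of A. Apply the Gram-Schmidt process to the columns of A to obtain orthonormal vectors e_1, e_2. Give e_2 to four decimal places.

e_2 = (-0.4617, 0.6669, 0.3591, 0.4617)

e_1 = w_1/‖w_1‖ = (1, 3, -3, -1)/4.4721 = (0.2236, 0.6708, -0.6708, -0.2236).
r_{12} = e_1·w_2 = 1.1180.
u_2 = w_2 − 1.1180·e_1 = (-2.2500, 3.2500, 1.7500, 2.2500).
‖u_2‖ = 4.8734, so e_2 = (-0.4617, 0.6669, 0.3591, 0.4617).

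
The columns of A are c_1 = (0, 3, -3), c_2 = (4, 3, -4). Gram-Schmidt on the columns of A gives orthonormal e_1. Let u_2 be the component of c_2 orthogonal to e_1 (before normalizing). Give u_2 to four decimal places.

e_1 = c_1/‖c_1‖ = (0, 3, -3)/4.2426 = (0.0000, 0.7071, -0.7071).
r_{12} = e_1·c_2 = 4.9497.
u_2 = c_2 − 4.9497·e_1 = (4.0000, -0.5000, -0.5000).

u_2 = (4.0000, -0.5000, -0.5000)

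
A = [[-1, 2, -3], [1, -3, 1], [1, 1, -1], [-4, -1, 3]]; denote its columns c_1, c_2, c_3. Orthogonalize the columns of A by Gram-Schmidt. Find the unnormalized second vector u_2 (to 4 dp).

q_1 = c_1/‖c_1‖ = (-1, 1, 1, -4)/4.3589 = (-0.2294, 0.2294, 0.2294, -0.9177).
r_{12} = q_1·c_2 = 0.0000.
u_2 = c_2 + 0.0000·q_1 = (2.0000, -3.0000, 1.0000, -1.0000).

u_2 = (2.0000, -3.0000, 1.0000, -1.0000)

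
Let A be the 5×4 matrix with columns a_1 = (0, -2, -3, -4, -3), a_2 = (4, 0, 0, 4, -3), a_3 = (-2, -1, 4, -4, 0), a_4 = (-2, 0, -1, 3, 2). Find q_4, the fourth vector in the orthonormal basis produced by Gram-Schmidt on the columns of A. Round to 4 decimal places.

q_4 = (-0.6180, -0.6020, 0.0000, 0.4595, -0.2113)

q_1 = a_1/‖a_1‖ = (0, -2, -3, -4, -3)/6.1644 = (0.0000, -0.3244, -0.4867, -0.6489, -0.4867).
r_{12} = q_1·a_2 = -1.1355.
u_2 = a_2 + 1.1355·q_1 = (4.0000, -0.3684, -0.5526, 3.2632, -3.5526).
‖u_2‖ = 6.3016, so q_2 = (0.6348, -0.0585, -0.0877, 0.5178, -0.5638).
r_{13} = q_1·a_3 = 0.9733; r_{23} = q_2·a_3 = -3.6331.
u_3 = a_3 − 0.9733·q_1 + 3.6331·q_2 = (0.3062, -0.8966, 4.1551, -1.4871, -1.5746).
‖u_3‖ = 4.7805, so q_3 = (0.0640, -0.1876, 0.8692, -0.3111, -0.3294).
r_{14} = q_1·a_4 = -2.4333; r_{24} = q_2·a_4 = -0.7559; r_{34} = q_3·a_4 = -2.5892.
u_4 = a_4 + 2.4333·q_1 + 0.7559·q_2 + 2.5892·q_3 = (-1.3544, -1.3193, 0.0000, 1.0070, -0.4632).
‖u_4‖ = 2.1917, so q_4 = (-0.6180, -0.6020, 0.0000, 0.4595, -0.2113).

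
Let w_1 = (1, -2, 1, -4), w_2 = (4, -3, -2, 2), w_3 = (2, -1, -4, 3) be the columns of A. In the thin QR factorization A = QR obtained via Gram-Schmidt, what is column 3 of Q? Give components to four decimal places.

q_3 = (-0.2282, 0.0856, -0.9127, -0.3280)

q_1 = w_1/‖w_1‖ = (1, -2, 1, -4)/4.6904 = (0.2132, -0.4264, 0.2132, -0.8528).
r_{12} = q_1·w_2 = 0.0000.
u_2 = w_2 + 0.0000·q_1 = (4.0000, -3.0000, -2.0000, 2.0000).
‖u_2‖ = 5.7446, so q_2 = (0.6963, -0.5222, -0.3482, 0.3482).
r_{13} = q_1·w_3 = -2.5584; r_{23} = q_2·w_3 = 4.3519.
u_3 = w_3 + 2.5584·q_1 − 4.3519·q_2 = (-0.4848, 0.1818, -1.9394, -0.6970).
‖u_3‖ = 2.1249, so q_3 = (-0.2282, 0.0856, -0.9127, -0.3280).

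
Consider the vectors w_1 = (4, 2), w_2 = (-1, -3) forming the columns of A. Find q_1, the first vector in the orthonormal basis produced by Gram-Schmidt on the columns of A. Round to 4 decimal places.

w_1 = (4, 2); ‖w_1‖ = 4.4721, so q_1 = (0.8944, 0.4472).

q_1 = (0.8944, 0.4472)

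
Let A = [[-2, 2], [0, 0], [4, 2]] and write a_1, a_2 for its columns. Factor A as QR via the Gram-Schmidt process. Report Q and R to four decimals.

e_1 = a_1/‖a_1‖ = (-2, 0, 4)/4.4721 = (-0.4472, 0.0000, 0.8944).
r_{12} = e_1·a_2 = 0.8944.
u_2 = a_2 − 0.8944·e_1 = (2.4000, 0.0000, 1.2000).
‖u_2‖ = 2.6833, so e_2 = (0.8944, 0.0000, 0.4472).

Q = [[-0.4472, 0.8944], [0.0000, 0.0000], [0.8944, 0.4472]], R = [[4.4721, 0.8944], [0.0000, 2.6833]]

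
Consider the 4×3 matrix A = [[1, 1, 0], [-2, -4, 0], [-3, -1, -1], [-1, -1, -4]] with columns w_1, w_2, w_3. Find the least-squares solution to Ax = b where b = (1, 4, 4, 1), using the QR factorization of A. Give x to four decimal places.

w_1 = (1, -2, -3, -1); ‖w_1‖ = 3.8730, so q_1 = (0.2582, -0.5164, -0.7746, -0.2582).
q_1·w_2 = 0.2582·1 + (-0.5164)·(-4) + (-0.7746)·(-1) + (-0.2582)·(-1) = 3.3566.
u_2 = w_2 − 3.3566·q_1 = (0.1333, -2.2667, 1.6000, -0.1333).
‖u_2‖ = 2.7809, so q_2 = (0.0479, -0.8151, 0.5754, -0.0479).
q_1·w_3 = 0.2582·0 + (-0.5164)·0 + (-0.7746)·(-1) + (-0.2582)·(-4) = 1.8074; q_2·w_3 = 0.0479·0 + (-0.8151)·0 + 0.5754·(-1) + (-0.0479)·(-4) = -0.3836.
u_3 = w_3 − 1.8074·q_1 + 0.3836·q_2 = (-0.4483, 0.6207, 0.6207, -3.5517).
‖u_3‖ = 3.6859, so q_3 = (-0.1216, 0.1684, 0.1684, -0.9636).
Qᵀb = (-5.1640, -0.9589, 0.2619).
Back-substitute: x_3 = 0.2619/3.6859 = 0.0711.
x_2 = (-0.9589 + 0.3836·0.0711)/2.7809 = -0.3350.
x_1 = (-5.1640 − 3.3566·(-0.3350) − 1.8074·0.0711)/3.8730 = -1.0761.

x = (-1.0761, -0.3350, 0.0711)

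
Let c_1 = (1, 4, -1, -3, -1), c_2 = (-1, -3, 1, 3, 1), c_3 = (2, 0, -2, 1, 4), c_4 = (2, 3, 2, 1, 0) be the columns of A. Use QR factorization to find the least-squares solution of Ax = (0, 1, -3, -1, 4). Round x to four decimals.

x = (2.8850, 2.6983, 0.8950, -0.8150)

e_1 = c_1/‖c_1‖ = (1, 4, -1, -3, -1)/5.2915 = (0.1890, 0.7559, -0.1890, -0.5669, -0.1890).
r_{12} = e_1·c_2 = -4.5356.
u_2 = c_2 + 4.5356·e_1 = (-0.1429, 0.4286, 0.1429, 0.4286, 0.1429).
‖u_2‖ = 0.6547, so e_2 = (-0.2182, 0.6547, 0.2182, 0.6547, 0.2182).
r_{13} = e_1·c_3 = -0.5669; r_{23} = e_2·c_3 = 0.6547.
u_3 = c_3 + 0.5669·e_1 − 0.6547·e_2 = (2.2500, 0.0000, -2.2500, 0.2500, 3.7500).
‖u_3‖ = 4.9244, so e_3 = (0.4569, 0.0000, -0.4569, 0.0508, 0.7615).
r_{14} = e_1·c_4 = 1.7008; r_{24} = e_2·c_4 = 2.6186; r_{34} = e_3·c_4 = 0.0508.
u_4 = c_4 − 1.7008·e_1 − 2.6186·e_2 − 0.0508·e_3 = (2.2268, 0.0000, 1.7732, 0.2474, -0.2887).
‖u_4‖ = 2.8718, so e_4 = (0.7754, 0.0000, 0.6174, 0.0862, -0.1005).
Qᵀb = (1.1339, 0.2182, 4.3660, -2.3405).
Back-substitute: x_4 = -2.3405/2.8718 = -0.8150.
x_3 = (4.3660 − 0.0508·(-0.8150))/4.9244 = 0.8950.
x_2 = (0.2182 − 0.6547·0.8950 − 2.6186·(-0.8150))/0.6547 = 2.6983.
x_1 = (1.1339 + 4.5356·2.6983 + 0.5669·0.8950 − 1.7008·(-0.8150))/5.2915 = 2.8850.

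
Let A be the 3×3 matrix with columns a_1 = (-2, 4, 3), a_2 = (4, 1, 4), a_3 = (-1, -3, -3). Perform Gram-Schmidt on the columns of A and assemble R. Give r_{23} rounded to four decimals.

r_{23} = -2.4794

a_1 = (-2, 4, 3); ‖a_1‖ = 5.3852, so q_1 = (-0.3714, 0.7428, 0.5571).
q_1·a_2 = (-0.3714)·4 + 0.7428·1 + 0.5571·4 = 1.4856.
u_2 = a_2 − 1.4856·q_1 = (4.5517, -0.1034, 3.1724).
‖u_2‖ = 5.5492, so q_2 = (0.8203, -0.0186, 0.5717).
r_{23} = q_2·a_3 = -2.4794.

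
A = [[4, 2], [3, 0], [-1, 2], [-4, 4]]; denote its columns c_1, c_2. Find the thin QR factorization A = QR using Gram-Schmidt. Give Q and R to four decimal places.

c_1 = (4, 3, -1, -4); ‖c_1‖ = 6.4807, so e_1 = (0.6172, 0.4629, -0.1543, -0.6172).
e_1·c_2 = 0.6172·2 + 0.4629·0 + (-0.1543)·2 + (-0.6172)·4 = -1.5430.
u_2 = c_2 + 1.5430·e_1 = (2.9524, 0.7143, 1.7619, 3.0476).
‖u_2‖ = 4.6496, so e_2 = (0.6350, 0.1536, 0.3789, 0.6555).

Q = [[0.6172, 0.6350], [0.4629, 0.1536], [-0.1543, 0.3789], [-0.6172, 0.6555]], R = [[6.4807, -1.5430], [0.0000, 4.6496]]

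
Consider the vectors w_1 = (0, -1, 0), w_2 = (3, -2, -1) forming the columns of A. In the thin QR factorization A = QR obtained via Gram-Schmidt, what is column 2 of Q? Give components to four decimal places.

q_2 = (0.9487, 0.0000, -0.3162)

w_1 = (0, -1, 0); ‖w_1‖ = 1.0000, so q_1 = (0.0000, -1.0000, 0.0000).
q_1·w_2 = 0.0000·3 + (-1.0000)·(-2) + 0.0000·(-1) = 2.0000.
u_2 = w_2 − 2.0000·q_1 = (3.0000, 0.0000, -1.0000).
‖u_2‖ = 3.1623, so q_2 = (0.9487, 0.0000, -0.3162).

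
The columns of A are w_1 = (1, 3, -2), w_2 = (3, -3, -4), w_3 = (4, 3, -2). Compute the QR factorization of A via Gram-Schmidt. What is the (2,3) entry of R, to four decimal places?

r_{23} = 1.4762

q_1 = w_1/‖w_1‖ = (1, 3, -2)/3.7417 = (0.2673, 0.8018, -0.5345).
r_{12} = q_1·w_2 = 0.5345.
u_2 = w_2 − 0.5345·q_1 = (2.8571, -3.4286, -3.7143).
‖u_2‖ = 5.8064, so q_2 = (0.4921, -0.5905, -0.6397).
r_{23} = q_2·w_3 = 1.4762.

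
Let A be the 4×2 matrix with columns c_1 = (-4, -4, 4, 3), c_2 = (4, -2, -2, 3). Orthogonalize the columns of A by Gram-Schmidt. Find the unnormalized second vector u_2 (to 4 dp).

u_2 = (3.5088, -2.4912, -1.5088, 3.3684)

q_1 = c_1/‖c_1‖ = (-4, -4, 4, 3)/7.5498 = (-0.5298, -0.5298, 0.5298, 0.3974).
r_{12} = q_1·c_2 = -0.9272.
u_2 = c_2 + 0.9272·q_1 = (3.5088, -2.4912, -1.5088, 3.3684).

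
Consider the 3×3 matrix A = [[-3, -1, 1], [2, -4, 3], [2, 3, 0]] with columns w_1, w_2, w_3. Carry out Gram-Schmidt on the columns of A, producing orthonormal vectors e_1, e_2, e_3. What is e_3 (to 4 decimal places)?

w_1 = (-3, 2, 2); ‖w_1‖ = 4.1231, so e_1 = (-0.7276, 0.4851, 0.4851).
e_1·w_2 = (-0.7276)·(-1) + 0.4851·(-4) + 0.4851·3 = 0.2425.
u_2 = w_2 − 0.2425·e_1 = (-0.8235, -4.1176, 2.8824).
‖u_2‖ = 5.0932, so e_2 = (-0.1617, -0.8085, 0.5659).
e_1·w_3 = (-0.7276)·1 + 0.4851·3 + 0.4851·0 = 0.7276; e_2·w_3 = (-0.1617)·1 + (-0.8085)·3 + 0.5659·0 = -2.5870.
u_3 = w_3 − 0.7276·e_1 + 2.5870·e_2 = (1.1111, 0.5556, 1.1111).
‖u_3‖ = 1.6667, so e_3 = (0.6667, 0.3333, 0.6667).

e_3 = (0.6667, 0.3333, 0.6667)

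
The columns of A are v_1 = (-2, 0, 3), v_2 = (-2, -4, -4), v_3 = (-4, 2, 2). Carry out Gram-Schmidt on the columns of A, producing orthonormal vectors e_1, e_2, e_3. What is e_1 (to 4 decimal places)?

e_1 = v_1/‖v_1‖ = (-2, 0, 3)/3.6056 = (-0.5547, 0.0000, 0.8321).

e_1 = (-0.5547, 0.0000, 0.8321)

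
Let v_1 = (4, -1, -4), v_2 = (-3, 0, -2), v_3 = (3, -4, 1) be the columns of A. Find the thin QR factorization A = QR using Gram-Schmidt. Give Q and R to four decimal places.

v_1 = (4, -1, -4); ‖v_1‖ = 5.7446, so e_1 = (0.6963, -0.1741, -0.6963).
e_1·v_2 = 0.6963·(-3) + (-0.1741)·0 + (-0.6963)·(-2) = -0.6963.
u_2 = v_2 + 0.6963·e_1 = (-2.5152, -0.1212, -2.4848).
‖u_2‖ = 3.5377, so e_2 = (-0.7110, -0.0343, -0.7024).
e_1·v_3 = 0.6963·3 + (-0.1741)·(-4) + (-0.6963)·1 = 2.0889; e_2·v_3 = (-0.7110)·3 + (-0.0343)·(-4) + (-0.7024)·1 = -2.6982.
u_3 = v_3 − 2.0889·e_1 + 2.6982·e_2 = (-0.3729, -3.7288, 0.5593).
‖u_3‖ = 3.7889, so e_3 = (-0.0984, -0.9841, 0.1476).

Q = [[0.6963, -0.7110, -0.0984], [-0.1741, -0.0343, -0.9841], [-0.6963, -0.7024, 0.1476]], R = [[5.7446, -0.6963, 2.0889], [0.0000, 3.5377, -2.6982], [0.0000, 0.0000, 3.7889]]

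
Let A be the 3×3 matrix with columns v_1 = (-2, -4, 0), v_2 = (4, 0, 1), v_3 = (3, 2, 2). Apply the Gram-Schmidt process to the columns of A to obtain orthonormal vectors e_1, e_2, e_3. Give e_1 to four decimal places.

e_1 = (-0.4472, -0.8944, 0.0000)

v_1 = (-2, -4, 0); ‖v_1‖ = 4.4721, so e_1 = (-0.4472, -0.8944, 0.0000).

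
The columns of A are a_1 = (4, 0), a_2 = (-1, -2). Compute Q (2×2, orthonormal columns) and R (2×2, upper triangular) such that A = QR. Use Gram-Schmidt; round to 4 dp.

Q = [[1.0000, 0.0000], [0.0000, -1.0000]], R = [[4.0000, -1.0000], [0.0000, 2.0000]]

a_1 = (4, 0); ‖a_1‖ = 4.0000, so q_1 = (1.0000, 0.0000).
q_1·a_2 = 1.0000·(-1) + 0.0000·(-2) = -1.0000.
u_2 = a_2 + 1.0000·q_1 = (0.0000, -2.0000).
‖u_2‖ = 2.0000, so q_2 = (0.0000, -1.0000).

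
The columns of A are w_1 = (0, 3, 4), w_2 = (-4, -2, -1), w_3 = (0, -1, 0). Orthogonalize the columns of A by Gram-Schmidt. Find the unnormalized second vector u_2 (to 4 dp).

w_1 = (0, 3, 4); ‖w_1‖ = 5.0000, so q_1 = (0.0000, 0.6000, 0.8000).
q_1·w_2 = 0.0000·(-4) + 0.6000·(-2) + 0.8000·(-1) = -2.0000.
u_2 = w_2 + 2.0000·q_1 = (-4.0000, -0.8000, 0.6000).

u_2 = (-4.0000, -0.8000, 0.6000)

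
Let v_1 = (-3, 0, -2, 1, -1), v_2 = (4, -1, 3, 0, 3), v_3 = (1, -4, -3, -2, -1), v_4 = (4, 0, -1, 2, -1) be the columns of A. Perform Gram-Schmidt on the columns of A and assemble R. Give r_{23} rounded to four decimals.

r_{23} = -0.5071

v_1 = (-3, 0, -2, 1, -1); ‖v_1‖ = 3.8730, so e_1 = (-0.7746, 0.0000, -0.5164, 0.2582, -0.2582).
e_1·v_2 = (-0.7746)·4 + 0.0000·(-1) + (-0.5164)·3 + 0.2582·0 + (-0.2582)·3 = -5.4222.
u_2 = v_2 + 5.4222·e_1 = (-0.2000, -1.0000, 0.2000, 1.4000, 1.6000).
‖u_2‖ = 2.3664, so e_2 = (-0.0845, -0.4226, 0.0845, 0.5916, 0.6761).
r_{23} = e_2·v_3 = -0.5071.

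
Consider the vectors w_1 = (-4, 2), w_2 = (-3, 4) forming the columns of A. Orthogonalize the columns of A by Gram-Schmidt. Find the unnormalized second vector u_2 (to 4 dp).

e_1 = w_1/‖w_1‖ = (-4, 2)/4.4721 = (-0.8944, 0.4472).
r_{12} = e_1·w_2 = 4.4721.
u_2 = w_2 − 4.4721·e_1 = (1.0000, 2.0000).

u_2 = (1.0000, 2.0000)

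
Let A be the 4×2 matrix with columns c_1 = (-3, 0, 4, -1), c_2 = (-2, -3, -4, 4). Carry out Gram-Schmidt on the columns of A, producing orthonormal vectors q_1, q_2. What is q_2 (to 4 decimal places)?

q_2 = (-0.5907, -0.4901, -0.3016, 0.5656)

q_1 = c_1/‖c_1‖ = (-3, 0, 4, -1)/5.0990 = (-0.5883, 0.0000, 0.7845, -0.1961).
r_{12} = q_1·c_2 = -2.7456.
u_2 = c_2 + 2.7456·q_1 = (-3.6154, -3.0000, -1.8462, 3.4615).
‖u_2‖ = 6.1206, so q_2 = (-0.5907, -0.4901, -0.3016, 0.5656).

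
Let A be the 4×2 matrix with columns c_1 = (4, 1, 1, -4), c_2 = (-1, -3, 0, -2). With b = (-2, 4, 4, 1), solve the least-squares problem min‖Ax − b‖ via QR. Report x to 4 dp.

c_1 = (4, 1, 1, -4); ‖c_1‖ = 5.8310, so q_1 = (0.6860, 0.1715, 0.1715, -0.6860).
q_1·c_2 = 0.6860·(-1) + 0.1715·(-3) + 0.1715·0 + (-0.6860)·(-2) = 0.1715.
u_2 = c_2 − 0.1715·q_1 = (-1.1176, -3.0294, -0.0294, -1.8824).
‖u_2‖ = 3.7377, so q_2 = (-0.2990, -0.8105, -0.0079, -0.5036).
Qᵀb = (-0.6860, -3.1790).
Back-substitute: x_2 = -3.1790/3.7377 = -0.8505.
x_1 = (-0.6860 − 0.1715·(-0.8505))/5.8310 = -0.0926.

x = (-0.0926, -0.8505)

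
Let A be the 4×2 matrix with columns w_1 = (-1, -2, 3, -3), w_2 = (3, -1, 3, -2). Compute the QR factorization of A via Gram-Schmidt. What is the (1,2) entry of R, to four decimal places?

r_{12} = 2.9192

e_1 = w_1/‖w_1‖ = (-1, -2, 3, -3)/4.7958 = (-0.2085, -0.4170, 0.6255, -0.6255).
r_{12} = e_1·w_2 = 2.9192.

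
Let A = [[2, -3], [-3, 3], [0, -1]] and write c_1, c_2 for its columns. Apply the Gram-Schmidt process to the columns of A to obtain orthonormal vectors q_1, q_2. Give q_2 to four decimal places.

c_1 = (2, -3, 0); ‖c_1‖ = 3.6056, so q_1 = (0.5547, -0.8321, 0.0000).
q_1·c_2 = 0.5547·(-3) + (-0.8321)·3 + 0.0000·(-1) = -4.1603.
u_2 = c_2 + 4.1603·q_1 = (-0.6923, -0.4615, -1.0000).
‖u_2‖ = 1.3009, so q_2 = (-0.5322, -0.3548, -0.7687).

q_2 = (-0.5322, -0.3548, -0.7687)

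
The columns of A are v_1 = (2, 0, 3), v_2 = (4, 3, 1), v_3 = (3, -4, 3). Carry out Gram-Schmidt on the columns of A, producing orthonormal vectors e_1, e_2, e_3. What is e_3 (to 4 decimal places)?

v_1 = (2, 0, 3); ‖v_1‖ = 3.6056, so e_1 = (0.5547, 0.0000, 0.8321).
e_1·v_2 = 0.5547·4 + 0.0000·3 + 0.8321·1 = 3.0509.
u_2 = v_2 − 3.0509·e_1 = (2.3077, 3.0000, -1.5385).
‖u_2‖ = 4.0856, so e_2 = (0.5648, 0.7343, -0.3766).
e_1·v_3 = 0.5547·3 + 0.0000·(-4) + 0.8321·3 = 4.1603; e_2·v_3 = 0.5648·3 + 0.7343·(-4) + (-0.3766)·3 = -2.3723.
u_3 = v_3 − 4.1603·e_1 + 2.3723·e_2 = (2.0323, -2.2581, -1.3548).
‖u_3‖ = 3.3263, so e_3 = (0.6110, -0.6788, -0.4073).

e_3 = (0.6110, -0.6788, -0.4073)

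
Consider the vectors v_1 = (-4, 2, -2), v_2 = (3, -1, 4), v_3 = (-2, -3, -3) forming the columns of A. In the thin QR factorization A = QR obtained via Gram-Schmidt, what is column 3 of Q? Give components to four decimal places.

q_3 = (-0.5071, -0.8452, 0.1690)

q_1 = v_1/‖v_1‖ = (-4, 2, -2)/4.8990 = (-0.8165, 0.4082, -0.4082).
r_{12} = q_1·v_2 = -4.4907.
u_2 = v_2 + 4.4907·q_1 = (-0.6667, 0.8333, 2.1667).
‖u_2‖ = 2.4152, so q_2 = (-0.2760, 0.3450, 0.8971).
r_{13} = q_1·v_3 = 1.6330; r_{23} = q_2·v_3 = -3.1743.
u_3 = v_3 − 1.6330·q_1 + 3.1743·q_2 = (-1.5429, -2.5714, 0.5143).
‖u_3‖ = 3.0426, so q_3 = (-0.5071, -0.8452, 0.1690).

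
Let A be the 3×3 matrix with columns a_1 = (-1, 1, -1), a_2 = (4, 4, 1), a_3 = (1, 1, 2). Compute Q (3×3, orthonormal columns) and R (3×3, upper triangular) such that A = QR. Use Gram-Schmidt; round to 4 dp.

e_1 = a_1/‖a_1‖ = (-1, 1, -1)/1.7321 = (-0.5774, 0.5774, -0.5774).
r_{12} = e_1·a_2 = -0.5774.
u_2 = a_2 + 0.5774·e_1 = (3.6667, 4.3333, 0.6667).
‖u_2‖ = 5.7155, so e_2 = (0.6415, 0.7582, 0.1166).
r_{13} = e_1·a_3 = -1.1547; r_{23} = e_2·a_3 = 1.6330.
u_3 = a_3 + 1.1547·e_1 − 1.6330·e_2 = (-0.7143, 0.4286, 1.1429).
‖u_3‖ = 1.4142, so e_3 = (-0.5051, 0.3030, 0.8081).

Q = [[-0.5774, 0.6415, -0.5051], [0.5774, 0.7582, 0.3030], [-0.5774, 0.1166, 0.8081]], R = [[1.7321, -0.5774, -1.1547], [0.0000, 5.7155, 1.6330], [0.0000, 0.0000, 1.4142]]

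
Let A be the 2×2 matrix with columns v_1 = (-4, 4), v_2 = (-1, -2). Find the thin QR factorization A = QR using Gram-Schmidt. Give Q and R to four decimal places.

q_1 = v_1/‖v_1‖ = (-4, 4)/5.6569 = (-0.7071, 0.7071).
r_{12} = q_1·v_2 = -0.7071.
u_2 = v_2 + 0.7071·q_1 = (-1.5000, -1.5000).
‖u_2‖ = 2.1213, so q_2 = (-0.7071, -0.7071).

Q = [[-0.7071, -0.7071], [0.7071, -0.7071]], R = [[5.6569, -0.7071], [0.0000, 2.1213]]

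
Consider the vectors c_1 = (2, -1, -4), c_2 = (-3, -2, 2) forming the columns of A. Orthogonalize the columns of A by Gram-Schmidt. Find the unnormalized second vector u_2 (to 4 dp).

u_2 = (-1.8571, -2.5714, -0.2857)

c_1 = (2, -1, -4); ‖c_1‖ = 4.5826, so e_1 = (0.4364, -0.2182, -0.8729).
e_1·c_2 = 0.4364·(-3) + (-0.2182)·(-2) + (-0.8729)·2 = -2.6186.
u_2 = c_2 + 2.6186·e_1 = (-1.8571, -2.5714, -0.2857).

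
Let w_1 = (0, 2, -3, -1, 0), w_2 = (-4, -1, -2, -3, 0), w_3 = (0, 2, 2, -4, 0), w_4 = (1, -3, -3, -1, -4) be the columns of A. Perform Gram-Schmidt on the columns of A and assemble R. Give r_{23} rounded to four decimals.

r_{23} = 0.9713

w_1 = (0, 2, -3, -1, 0); ‖w_1‖ = 3.7417, so e_1 = (0.0000, 0.5345, -0.8018, -0.2673, 0.0000).
e_1·w_2 = 0.0000·(-4) + 0.5345·(-1) + (-0.8018)·(-2) + (-0.2673)·(-3) + 0.0000·0 = 1.8708.
u_2 = w_2 − 1.8708·e_1 = (-4.0000, -2.0000, -0.5000, -2.5000, 0.0000).
‖u_2‖ = 5.1478, so e_2 = (-0.7770, -0.3885, -0.0971, -0.4856, 0.0000).
r_{23} = e_2·w_3 = 0.9713.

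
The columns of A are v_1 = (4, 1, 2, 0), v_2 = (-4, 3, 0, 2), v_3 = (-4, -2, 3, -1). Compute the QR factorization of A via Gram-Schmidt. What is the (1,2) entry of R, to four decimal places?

r_{12} = -2.8368

v_1 = (4, 1, 2, 0); ‖v_1‖ = 4.5826, so q_1 = (0.8729, 0.2182, 0.4364, 0.0000).
r_{12} = q_1·v_2 = -2.8368.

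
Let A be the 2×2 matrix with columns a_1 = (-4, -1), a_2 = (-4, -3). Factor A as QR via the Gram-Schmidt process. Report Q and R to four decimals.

a_1 = (-4, -1); ‖a_1‖ = 4.1231, so q_1 = (-0.9701, -0.2425).
q_1·a_2 = (-0.9701)·(-4) + (-0.2425)·(-3) = 4.6082.
u_2 = a_2 − 4.6082·q_1 = (0.4706, -1.8824).
‖u_2‖ = 1.9403, so q_2 = (0.2425, -0.9701).

Q = [[-0.9701, 0.2425], [-0.2425, -0.9701]], R = [[4.1231, 4.6082], [0.0000, 1.9403]]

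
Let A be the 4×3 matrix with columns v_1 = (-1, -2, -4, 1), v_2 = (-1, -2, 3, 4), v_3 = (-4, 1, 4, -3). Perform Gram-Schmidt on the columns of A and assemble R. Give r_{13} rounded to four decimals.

r_{13} = -3.6244

v_1 = (-1, -2, -4, 1); ‖v_1‖ = 4.6904, so e_1 = (-0.2132, -0.4264, -0.8528, 0.2132).
r_{13} = e_1·v_3 = -3.6244.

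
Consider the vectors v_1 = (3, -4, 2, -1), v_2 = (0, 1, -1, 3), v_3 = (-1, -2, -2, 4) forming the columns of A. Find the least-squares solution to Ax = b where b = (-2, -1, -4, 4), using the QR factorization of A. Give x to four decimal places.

e_1 = v_1/‖v_1‖ = (3, -4, 2, -1)/5.4772 = (0.5477, -0.7303, 0.3651, -0.1826).
r_{12} = e_1·v_2 = -1.6432.
u_2 = v_2 + 1.6432·e_1 = (0.9000, -0.2000, -0.4000, 2.7000).
‖u_2‖ = 2.8810, so e_2 = (0.3124, -0.0694, -0.1388, 0.9372).
r_{13} = e_1·v_3 = -0.5477; r_{23} = e_2·v_3 = 3.8529.
u_3 = v_3 + 0.5477·e_1 − 3.8529·e_2 = (-1.9036, -2.1325, -1.2651, 0.2892).
‖u_3‖ = 3.1393, so e_3 = (-0.6064, -0.6793, -0.4030, 0.0921).
Qᵀb = (-2.5560, 3.7487, 3.8724).
Back-substitute: x_3 = 3.8724/3.1393 = 1.2335.
x_2 = (3.7487 − 3.8529·1.2335)/2.8810 = -0.3484.
x_1 = (-2.5560 + 1.6432·(-0.3484) + 0.5477·1.2335)/5.4772 = -0.4478.

x = (-0.4478, -0.3484, 1.2335)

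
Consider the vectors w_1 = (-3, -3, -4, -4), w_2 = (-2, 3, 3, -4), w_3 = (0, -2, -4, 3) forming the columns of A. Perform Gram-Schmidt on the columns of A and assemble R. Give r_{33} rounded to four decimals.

r_{33} = 1.7281

w_1 = (-3, -3, -4, -4); ‖w_1‖ = 7.0711, so q_1 = (-0.4243, -0.4243, -0.5657, -0.5657).
q_1·w_2 = (-0.4243)·(-2) + (-0.4243)·3 + (-0.5657)·3 + (-0.5657)·(-4) = 0.1414.
u_2 = w_2 − 0.1414·q_1 = (-1.9400, 3.0600, 3.0800, -3.9200).
‖u_2‖ = 6.1628, so q_2 = (-0.3148, 0.4965, 0.4998, -0.6361).
q_1·w_3 = (-0.4243)·0 + (-0.4243)·(-2) + (-0.5657)·(-4) + (-0.5657)·3 = 1.4142; q_2·w_3 = (-0.3148)·0 + 0.4965·(-2) + 0.4998·(-4) + (-0.6361)·3 = -4.9004.
u_3 = w_3 − 1.4142·q_1 + 4.9004·q_2 = (-0.9426, 1.0332, -0.7509, 0.6830).
r_{33} = ‖u_3‖ = 1.7281.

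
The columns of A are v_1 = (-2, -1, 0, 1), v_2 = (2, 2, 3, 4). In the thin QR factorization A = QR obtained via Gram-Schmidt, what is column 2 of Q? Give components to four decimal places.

q_2 = (0.2345, 0.2931, 0.5276, 0.7621)

v_1 = (-2, -1, 0, 1); ‖v_1‖ = 2.4495, so q_1 = (-0.8165, -0.4082, 0.0000, 0.4082).
q_1·v_2 = (-0.8165)·2 + (-0.4082)·2 + 0.0000·3 + 0.4082·4 = -0.8165.
u_2 = v_2 + 0.8165·q_1 = (1.3333, 1.6667, 3.0000, 4.3333).
‖u_2‖ = 5.6862, so q_2 = (0.2345, 0.2931, 0.5276, 0.7621).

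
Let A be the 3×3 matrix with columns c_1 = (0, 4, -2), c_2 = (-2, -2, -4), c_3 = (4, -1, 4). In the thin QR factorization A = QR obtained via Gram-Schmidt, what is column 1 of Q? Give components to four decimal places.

e_1 = c_1/‖c_1‖ = (0, 4, -2)/4.4721 = (0.0000, 0.8944, -0.4472).

e_1 = (0.0000, 0.8944, -0.4472)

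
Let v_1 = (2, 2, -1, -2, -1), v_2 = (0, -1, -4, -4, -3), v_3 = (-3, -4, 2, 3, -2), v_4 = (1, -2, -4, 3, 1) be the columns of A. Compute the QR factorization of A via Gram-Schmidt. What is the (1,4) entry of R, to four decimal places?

v_1 = (2, 2, -1, -2, -1); ‖v_1‖ = 3.7417, so q_1 = (0.5345, 0.5345, -0.2673, -0.5345, -0.2673).
r_{14} = q_1·v_4 = -1.3363.

r_{14} = -1.3363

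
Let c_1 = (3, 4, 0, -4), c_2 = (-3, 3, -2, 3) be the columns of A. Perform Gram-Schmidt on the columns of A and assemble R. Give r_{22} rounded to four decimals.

q_1 = c_1/‖c_1‖ = (3, 4, 0, -4)/6.4031 = (0.4685, 0.6247, 0.0000, -0.6247).
r_{12} = q_1·c_2 = -1.4056.
u_2 = c_2 + 1.4056·q_1 = (-2.3415, 3.8780, -2.0000, 2.1220).
r_{22} = ‖u_2‖ = 5.3874.

r_{22} = 5.3874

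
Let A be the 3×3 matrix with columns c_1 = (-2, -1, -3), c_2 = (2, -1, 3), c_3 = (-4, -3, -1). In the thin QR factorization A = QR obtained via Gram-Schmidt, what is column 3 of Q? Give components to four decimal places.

e_3 = (-0.8321, 0.0000, 0.5547)

e_1 = c_1/‖c_1‖ = (-2, -1, -3)/3.7417 = (-0.5345, -0.2673, -0.8018).
r_{12} = e_1·c_2 = -3.2071.
u_2 = c_2 + 3.2071·e_1 = (0.2857, -1.8571, 0.4286).
‖u_2‖ = 1.9272, so e_2 = (0.1482, -0.9636, 0.2224).
r_{13} = e_1·c_3 = 3.7417; r_{23} = e_2·c_3 = 2.0755.
u_3 = c_3 − 3.7417·e_1 − 2.0755·e_2 = (-2.3077, 0.0000, 1.5385).
‖u_3‖ = 2.7735, so e_3 = (-0.8321, 0.0000, 0.5547).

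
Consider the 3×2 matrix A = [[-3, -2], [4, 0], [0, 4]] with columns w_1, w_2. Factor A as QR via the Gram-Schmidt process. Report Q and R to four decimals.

w_1 = (-3, 4, 0); ‖w_1‖ = 5.0000, so e_1 = (-0.6000, 0.8000, 0.0000).
e_1·w_2 = (-0.6000)·(-2) + 0.8000·0 + 0.0000·4 = 1.2000.
u_2 = w_2 − 1.2000·e_1 = (-1.2800, -0.9600, 4.0000).
‖u_2‖ = 4.3081, so e_2 = (-0.2971, -0.2228, 0.9285).

Q = [[-0.6000, -0.2971], [0.8000, -0.2228], [0.0000, 0.9285]], R = [[5.0000, 1.2000], [0.0000, 4.3081]]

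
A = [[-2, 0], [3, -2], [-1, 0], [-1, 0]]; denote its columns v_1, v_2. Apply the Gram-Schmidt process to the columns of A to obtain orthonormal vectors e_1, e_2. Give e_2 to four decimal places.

e_1 = v_1/‖v_1‖ = (-2, 3, -1, -1)/3.8730 = (-0.5164, 0.7746, -0.2582, -0.2582).
r_{12} = e_1·v_2 = -1.5492.
u_2 = v_2 + 1.5492·e_1 = (-0.8000, -0.8000, -0.4000, -0.4000).
‖u_2‖ = 1.2649, so e_2 = (-0.6325, -0.6325, -0.3162, -0.3162).

e_2 = (-0.6325, -0.6325, -0.3162, -0.3162)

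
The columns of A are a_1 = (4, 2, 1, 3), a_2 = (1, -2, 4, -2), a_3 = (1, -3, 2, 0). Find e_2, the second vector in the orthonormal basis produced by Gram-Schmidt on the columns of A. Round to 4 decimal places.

e_1 = a_1/‖a_1‖ = (4, 2, 1, 3)/5.4772 = (0.7303, 0.3651, 0.1826, 0.5477).
r_{12} = e_1·a_2 = -0.3651.
u_2 = a_2 + 0.3651·e_1 = (1.2667, -1.8667, 4.0667, -1.8000).
‖u_2‖ = 4.9866, so e_2 = (0.2540, -0.3743, 0.8155, -0.3610).

e_2 = (0.2540, -0.3743, 0.8155, -0.3610)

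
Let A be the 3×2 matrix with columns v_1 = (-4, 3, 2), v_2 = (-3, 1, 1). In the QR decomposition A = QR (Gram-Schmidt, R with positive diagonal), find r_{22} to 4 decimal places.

r_{22} = 1.0171

v_1 = (-4, 3, 2); ‖v_1‖ = 5.3852, so q_1 = (-0.7428, 0.5571, 0.3714).
q_1·v_2 = (-0.7428)·(-3) + 0.5571·1 + 0.3714·1 = 3.1568.
u_2 = v_2 − 3.1568·q_1 = (-0.6552, -0.7586, -0.1724).
r_{22} = ‖u_2‖ = 1.0171.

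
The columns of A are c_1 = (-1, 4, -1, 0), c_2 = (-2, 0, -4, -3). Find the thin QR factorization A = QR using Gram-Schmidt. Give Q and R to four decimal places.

Q = [[-0.2357, -0.3208], [0.9428, -0.2566], [-0.2357, -0.7057], [0.0000, -0.5774]], R = [[4.2426, 1.4142], [0.0000, 5.1962]]

c_1 = (-1, 4, -1, 0); ‖c_1‖ = 4.2426, so q_1 = (-0.2357, 0.9428, -0.2357, 0.0000).
q_1·c_2 = (-0.2357)·(-2) + 0.9428·0 + (-0.2357)·(-4) + 0.0000·(-3) = 1.4142.
u_2 = c_2 − 1.4142·q_1 = (-1.6667, -1.3333, -3.6667, -3.0000).
‖u_2‖ = 5.1962, so q_2 = (-0.3208, -0.2566, -0.7057, -0.5774).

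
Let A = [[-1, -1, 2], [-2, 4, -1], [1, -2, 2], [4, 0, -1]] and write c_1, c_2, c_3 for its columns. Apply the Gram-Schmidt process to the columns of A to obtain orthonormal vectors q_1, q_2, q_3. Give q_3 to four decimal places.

c_1 = (-1, -2, 1, 4); ‖c_1‖ = 4.6904, so q_1 = (-0.2132, -0.4264, 0.2132, 0.8528).
q_1·c_2 = (-0.2132)·(-1) + (-0.4264)·4 + 0.2132·(-2) + 0.8528·0 = -1.9188.
u_2 = c_2 + 1.9188·q_1 = (-1.4091, 3.1818, -1.5909, 1.6364).
‖u_2‖ = 4.1615, so q_2 = (-0.3386, 0.7646, -0.3823, 0.3932).
q_1·c_3 = (-0.2132)·2 + (-0.4264)·(-1) + 0.2132·2 + 0.8528·(-1) = -0.4264; q_2·c_3 = (-0.3386)·2 + 0.7646·(-1) + (-0.3823)·2 + 0.3932·(-1) = -2.5996.
u_3 = c_3 + 0.4264·q_1 + 2.5996·q_2 = (1.0289, 0.8058, 1.0971, 0.3858).
‖u_3‖ = 1.7494, so q_3 = (0.5881, 0.4606, 0.6271, 0.2205).

q_3 = (0.5881, 0.4606, 0.6271, 0.2205)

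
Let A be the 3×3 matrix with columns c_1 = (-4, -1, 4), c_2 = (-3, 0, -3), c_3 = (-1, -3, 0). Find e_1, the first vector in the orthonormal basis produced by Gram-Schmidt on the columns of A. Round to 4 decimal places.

c_1 = (-4, -1, 4); ‖c_1‖ = 5.7446, so e_1 = (-0.6963, -0.1741, 0.6963).

e_1 = (-0.6963, -0.1741, 0.6963)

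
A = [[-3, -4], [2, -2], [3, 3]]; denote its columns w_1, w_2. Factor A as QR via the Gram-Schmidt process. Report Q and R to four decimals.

Q = [[-0.6396, -0.4223], [0.4264, -0.8902], [0.6396, 0.1712]], R = [[4.6904, 3.6244], [0.0000, 3.9829]]

w_1 = (-3, 2, 3); ‖w_1‖ = 4.6904, so e_1 = (-0.6396, 0.4264, 0.6396).
e_1·w_2 = (-0.6396)·(-4) + 0.4264·(-2) + 0.6396·3 = 3.6244.
u_2 = w_2 − 3.6244·e_1 = (-1.6818, -3.5455, 0.6818).
‖u_2‖ = 3.9829, so e_2 = (-0.4223, -0.8902, 0.1712).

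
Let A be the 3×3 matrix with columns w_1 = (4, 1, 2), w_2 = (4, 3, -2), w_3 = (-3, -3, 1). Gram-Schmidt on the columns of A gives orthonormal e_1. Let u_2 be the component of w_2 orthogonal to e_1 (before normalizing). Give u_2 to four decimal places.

u_2 = (1.1429, 2.2857, -3.4286)

e_1 = w_1/‖w_1‖ = (4, 1, 2)/4.5826 = (0.8729, 0.2182, 0.4364).
r_{12} = e_1·w_2 = 3.2733.
u_2 = w_2 − 3.2733·e_1 = (1.1429, 2.2857, -3.4286).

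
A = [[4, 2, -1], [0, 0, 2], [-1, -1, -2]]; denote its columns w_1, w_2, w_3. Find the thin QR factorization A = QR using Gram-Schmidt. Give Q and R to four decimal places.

q_1 = w_1/‖w_1‖ = (4, 0, -1)/4.1231 = (0.9701, 0.0000, -0.2425).
r_{12} = q_1·w_2 = 2.1828.
u_2 = w_2 − 2.1828·q_1 = (-0.1176, 0.0000, -0.4706).
‖u_2‖ = 0.4851, so q_2 = (-0.2425, 0.0000, -0.9701).
r_{13} = q_1·w_3 = -0.4851; r_{23} = q_2·w_3 = 2.1828.
u_3 = w_3 + 0.4851·q_1 − 2.1828·q_2 = (0.0000, 2.0000, 0.0000).
‖u_3‖ = 2.0000, so q_3 = (0.0000, 1.0000, 0.0000).

Q = [[0.9701, -0.2425, 0.0000], [0.0000, 0.0000, 1.0000], [-0.2425, -0.9701, 0.0000]], R = [[4.1231, 2.1828, -0.4851], [0.0000, 0.4851, 2.1828], [0.0000, 0.0000, 2.0000]]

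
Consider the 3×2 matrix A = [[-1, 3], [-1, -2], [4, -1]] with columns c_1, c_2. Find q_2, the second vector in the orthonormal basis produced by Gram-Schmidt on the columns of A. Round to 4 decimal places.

c_1 = (-1, -1, 4); ‖c_1‖ = 4.2426, so q_1 = (-0.2357, -0.2357, 0.9428).
q_1·c_2 = (-0.2357)·3 + (-0.2357)·(-2) + 0.9428·(-1) = -1.1785.
u_2 = c_2 + 1.1785·q_1 = (2.7222, -2.2778, 0.1111).
‖u_2‖ = 3.5512, so q_2 = (0.7666, -0.6414, 0.0313).

q_2 = (0.7666, -0.6414, 0.0313)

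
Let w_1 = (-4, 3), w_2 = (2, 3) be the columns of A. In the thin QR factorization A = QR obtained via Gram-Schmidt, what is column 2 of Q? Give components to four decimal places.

e_2 = (0.6000, 0.8000)

w_1 = (-4, 3); ‖w_1‖ = 5.0000, so e_1 = (-0.8000, 0.6000).
e_1·w_2 = (-0.8000)·2 + 0.6000·3 = 0.2000.
u_2 = w_2 − 0.2000·e_1 = (2.1600, 2.8800).
‖u_2‖ = 3.6000, so e_2 = (0.6000, 0.8000).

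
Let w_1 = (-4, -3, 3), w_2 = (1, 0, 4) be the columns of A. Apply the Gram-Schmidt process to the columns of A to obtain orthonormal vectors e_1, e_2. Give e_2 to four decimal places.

e_2 = (0.4993, 0.1815, 0.8472)

w_1 = (-4, -3, 3); ‖w_1‖ = 5.8310, so e_1 = (-0.6860, -0.5145, 0.5145).
e_1·w_2 = (-0.6860)·1 + (-0.5145)·0 + 0.5145·4 = 1.3720.
u_2 = w_2 − 1.3720·e_1 = (1.9412, 0.7059, 3.2941).
‖u_2‖ = 3.8881, so e_2 = (0.4993, 0.1815, 0.8472).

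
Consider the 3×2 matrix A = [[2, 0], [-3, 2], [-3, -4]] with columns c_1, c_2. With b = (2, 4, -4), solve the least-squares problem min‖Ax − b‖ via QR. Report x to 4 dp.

x = (-0.1584, 1.2475)

c_1 = (2, -3, -3); ‖c_1‖ = 4.6904, so q_1 = (0.4264, -0.6396, -0.6396).
q_1·c_2 = 0.4264·0 + (-0.6396)·2 + (-0.6396)·(-4) = 1.2792.
u_2 = c_2 − 1.2792·q_1 = (-0.5455, 2.8182, -3.1818).
‖u_2‖ = 4.2853, so q_2 = (-0.1273, 0.6576, -0.7425).
Qᵀb = (0.8528, 5.3460).
Back-substitute: x_2 = 5.3460/4.2853 = 1.2475.
x_1 = (0.8528 − 1.2792·1.2475)/4.6904 = -0.1584.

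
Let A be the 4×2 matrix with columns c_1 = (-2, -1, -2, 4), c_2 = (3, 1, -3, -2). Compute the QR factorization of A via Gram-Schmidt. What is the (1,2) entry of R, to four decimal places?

e_1 = c_1/‖c_1‖ = (-2, -1, -2, 4)/5.0000 = (-0.4000, -0.2000, -0.4000, 0.8000).
r_{12} = e_1·c_2 = -1.8000.

r_{12} = -1.8000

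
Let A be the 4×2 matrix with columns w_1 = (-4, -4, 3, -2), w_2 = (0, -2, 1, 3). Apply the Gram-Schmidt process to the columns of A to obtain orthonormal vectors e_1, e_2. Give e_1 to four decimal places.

e_1 = w_1/‖w_1‖ = (-4, -4, 3, -2)/6.7082 = (-0.5963, -0.5963, 0.4472, -0.2981).

e_1 = (-0.5963, -0.5963, 0.4472, -0.2981)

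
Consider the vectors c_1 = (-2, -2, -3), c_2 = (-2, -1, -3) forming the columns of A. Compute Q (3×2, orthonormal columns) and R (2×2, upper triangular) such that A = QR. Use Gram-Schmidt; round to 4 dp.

c_1 = (-2, -2, -3); ‖c_1‖ = 4.1231, so q_1 = (-0.4851, -0.4851, -0.7276).
q_1·c_2 = (-0.4851)·(-2) + (-0.4851)·(-1) + (-0.7276)·(-3) = 3.6380.
u_2 = c_2 − 3.6380·q_1 = (-0.2353, 0.7647, -0.3529).
‖u_2‖ = 0.8745, so q_2 = (-0.2691, 0.8745, -0.4036).

Q = [[-0.4851, -0.2691], [-0.4851, 0.8745], [-0.7276, -0.4036]], R = [[4.1231, 3.6380], [0.0000, 0.8745]]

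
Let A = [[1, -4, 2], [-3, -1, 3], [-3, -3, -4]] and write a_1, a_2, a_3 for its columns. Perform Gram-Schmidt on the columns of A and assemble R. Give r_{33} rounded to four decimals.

r_{33} = 5.2564

a_1 = (1, -3, -3); ‖a_1‖ = 4.3589, so e_1 = (0.2294, -0.6882, -0.6882).
e_1·a_2 = 0.2294·(-4) + (-0.6882)·(-1) + (-0.6882)·(-3) = 1.8353.
u_2 = a_2 − 1.8353·e_1 = (-4.4211, 0.2632, -1.7368).
‖u_2‖ = 4.7573, so e_2 = (-0.9293, 0.0553, -0.3651).
e_1·a_3 = 0.2294·2 + (-0.6882)·3 + (-0.6882)·(-4) = 1.1471; e_2·a_3 = (-0.9293)·2 + 0.0553·3 + (-0.3651)·(-4) = -0.2323.
u_3 = a_3 − 1.1471·e_1 + 0.2323·e_2 = (1.5209, 3.8023, -3.2953).
r_{33} = ‖u_3‖ = 5.2564.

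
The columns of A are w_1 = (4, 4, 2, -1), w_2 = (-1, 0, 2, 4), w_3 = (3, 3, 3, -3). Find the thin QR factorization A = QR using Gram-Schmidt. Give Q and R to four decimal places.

Q = [[0.6576, -0.1251, -0.3167], [0.6576, 0.0954, -0.2001], [0.3288, 0.4887, 0.7952], [-0.1644, 0.8582, -0.4768]], R = [[6.0828, -0.6576, 5.4252], [0.0000, 4.5351, -1.1979], [0.0000, 0.0000, 2.2656]]

w_1 = (4, 4, 2, -1); ‖w_1‖ = 6.0828, so e_1 = (0.6576, 0.6576, 0.3288, -0.1644).
e_1·w_2 = 0.6576·(-1) + 0.6576·0 + 0.3288·2 + (-0.1644)·4 = -0.6576.
u_2 = w_2 + 0.6576·e_1 = (-0.5676, 0.4324, 2.2162, 3.8919).
‖u_2‖ = 4.5351, so e_2 = (-0.1251, 0.0954, 0.4887, 0.8582).
e_1·w_3 = 0.6576·3 + 0.6576·3 + 0.3288·3 + (-0.1644)·(-3) = 5.4252; e_2·w_3 = (-0.1251)·3 + 0.0954·3 + 0.4887·3 + 0.8582·(-3) = -1.1979.
u_3 = w_3 − 5.4252·e_1 + 1.1979·e_2 = (-0.7175, -0.4534, 1.8016, -1.0802).
‖u_3‖ = 2.2656, so e_3 = (-0.3167, -0.2001, 0.7952, -0.4768).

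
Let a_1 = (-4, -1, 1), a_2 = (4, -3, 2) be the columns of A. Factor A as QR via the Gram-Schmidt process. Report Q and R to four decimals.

a_1 = (-4, -1, 1); ‖a_1‖ = 4.2426, so q_1 = (-0.9428, -0.2357, 0.2357).
q_1·a_2 = (-0.9428)·4 + (-0.2357)·(-3) + 0.2357·2 = -2.5927.
u_2 = a_2 + 2.5927·q_1 = (1.5556, -3.6111, 2.6111).
‖u_2‖ = 4.7199, so q_2 = (0.3296, -0.7651, 0.5532).

Q = [[-0.9428, 0.3296], [-0.2357, -0.7651], [0.2357, 0.5532]], R = [[4.2426, -2.5927], [0.0000, 4.7199]]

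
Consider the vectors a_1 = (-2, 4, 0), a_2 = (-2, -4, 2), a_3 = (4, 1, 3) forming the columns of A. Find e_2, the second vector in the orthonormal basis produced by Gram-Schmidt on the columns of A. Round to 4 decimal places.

e_2 = (-0.7807, -0.3904, 0.4880)

e_1 = a_1/‖a_1‖ = (-2, 4, 0)/4.4721 = (-0.4472, 0.8944, 0.0000).
r_{12} = e_1·a_2 = -2.6833.
u_2 = a_2 + 2.6833·e_1 = (-3.2000, -1.6000, 2.0000).
‖u_2‖ = 4.0988, so e_2 = (-0.7807, -0.3904, 0.4880).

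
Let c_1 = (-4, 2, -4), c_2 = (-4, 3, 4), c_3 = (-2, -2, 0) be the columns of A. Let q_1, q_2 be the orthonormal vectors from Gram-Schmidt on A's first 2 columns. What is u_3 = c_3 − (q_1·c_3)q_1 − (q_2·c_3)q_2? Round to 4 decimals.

u_3 = (-1.4444, -2.3111, 0.2889)

c_1 = (-4, 2, -4); ‖c_1‖ = 6.0000, so q_1 = (-0.6667, 0.3333, -0.6667).
q_1·c_2 = (-0.6667)·(-4) + 0.3333·3 + (-0.6667)·4 = 1.0000.
u_2 = c_2 − 1.0000·q_1 = (-3.3333, 2.6667, 4.6667).
‖u_2‖ = 6.3246, so q_2 = (-0.5270, 0.4216, 0.7379).
q_1·c_3 = (-0.6667)·(-2) + 0.3333·(-2) + (-0.6667)·0 = 0.6667; q_2·c_3 = (-0.5270)·(-2) + 0.4216·(-2) + 0.7379·0 = 0.2108.
u_3 = c_3 − 0.6667·q_1 − 0.2108·q_2 = (-1.4444, -2.3111, 0.2889).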